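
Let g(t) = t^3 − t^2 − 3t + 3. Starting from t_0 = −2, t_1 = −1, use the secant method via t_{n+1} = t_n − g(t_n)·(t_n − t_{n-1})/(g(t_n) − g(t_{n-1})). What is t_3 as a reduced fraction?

−211/113

g(−2) = −3, g(−1) = 4. t_2 = (−1) − 4·((−1) − (−2))/(4 − (−3)) = −11/7.
g(−1) = 4, g(−11/7) = 468/343. t_3 = (−11/7) − (468/343)·((−11/7) − (−1))/((468/343) − 4) = −211/113.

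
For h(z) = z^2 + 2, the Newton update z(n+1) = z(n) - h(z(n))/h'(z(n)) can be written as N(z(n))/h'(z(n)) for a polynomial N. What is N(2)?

2

h'(z) = 2z.
N(z) = z·h'(z) - h(z) = z·(2z) - (z^2 + 2) = z^2 - 2.
N(2) = 2.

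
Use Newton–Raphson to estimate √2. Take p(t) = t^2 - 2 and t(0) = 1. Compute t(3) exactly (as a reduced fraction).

p'(t) = 2t.
p(1) = -1, p'(1) = 2, so t(1) = 1 - (-1)/2 = 3/2.
p(3/2) = 1/4, p'(3/2) = 3, so t(2) = (3/2) - (1/4)/3 = 17/12.
p(17/12) = 1/144, p'(17/12) = 17/6, so t(3) = (17/12) - (1/144)/(17/6) = 577/408.

577/408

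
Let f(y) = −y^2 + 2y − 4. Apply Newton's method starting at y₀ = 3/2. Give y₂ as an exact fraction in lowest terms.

15/88

f'(y) = −2y + 2.
f(3/2) = −13/4, f'(3/2) = −1, so y₁ = (3/2) − (−13/4)/(−1) = −7/4.
f(−7/4) = −169/16, f'(−7/4) = 11/2, so y₂ = (−7/4) − (−169/16)/(11/2) = 15/88.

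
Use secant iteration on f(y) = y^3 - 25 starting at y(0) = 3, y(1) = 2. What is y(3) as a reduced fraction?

19255/6559

f(3) = 2, f(2) = -17. y(2) = 2 - (-17)·(2 - 3)/((-17) - 2) = 55/19.
f(2) = -17, f(55/19) = -5100/6859. y(3) = (55/19) - (-5100/6859)·((55/19) - 2)/((-5100/6859) - (-17)) = 19255/6559.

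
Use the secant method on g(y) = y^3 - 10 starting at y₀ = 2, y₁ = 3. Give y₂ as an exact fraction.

40/19

g(2) = -2, g(3) = 17. y₂ = 3 - 17·(3 - 2)/(17 - (-2)) = 40/19.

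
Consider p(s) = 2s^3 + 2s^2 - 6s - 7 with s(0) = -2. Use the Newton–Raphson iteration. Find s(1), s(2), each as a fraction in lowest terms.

p'(s) = 6s^2 + 4s - 6.
p(-2) = -3, p'(-2) = 10, so s(1) = (-2) - (-3)/10 = -17/10.
p(-17/10) = -423/500, p'(-17/10) = 227/50, so s(2) = (-17/10) - (-423/500)/(227/50) = -1718/1135.

s(1) = -17/10, s(2) = -1718/1135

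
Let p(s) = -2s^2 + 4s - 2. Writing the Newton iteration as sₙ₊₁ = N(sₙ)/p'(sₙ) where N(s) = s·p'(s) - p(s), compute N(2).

-6

p'(s) = -4s + 4.
N(s) = s·p'(s) - p(s) = s·(-4s + 4) - (-2s^2 + 4s - 2) = -2s^2 + 2.
N(2) = -6.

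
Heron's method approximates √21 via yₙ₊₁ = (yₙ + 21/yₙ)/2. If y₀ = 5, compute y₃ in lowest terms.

y₁ = (5 + 21/5)/2 = 23/5.
y₂ = (23/5 + 21/(23/5))/2 = 527/115.
y₃ = (527/115 + 21/(527/115))/2 = 277727/60605.

277727/60605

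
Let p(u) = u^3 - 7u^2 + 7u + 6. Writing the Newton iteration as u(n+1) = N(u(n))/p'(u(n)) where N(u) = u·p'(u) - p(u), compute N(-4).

p'(u) = 3u^2 - 14u + 7.
N(u) = u·p'(u) - p(u) = u·(3u^2 - 14u + 7) - (u^3 - 7u^2 + 7u + 6) = 2u^3 - 7u^2 - 6.
N(-4) = -246.

-246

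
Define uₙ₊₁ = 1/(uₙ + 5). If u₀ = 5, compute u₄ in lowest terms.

265/1376

u₁ = 1/(5 + 5) = 1/10.
u₂ = 1/(1/10 + 5) = 10/51.
u₃ = 1/(10/51 + 5) = 51/265.
u₄ = 1/(51/265 + 5) = 265/1376.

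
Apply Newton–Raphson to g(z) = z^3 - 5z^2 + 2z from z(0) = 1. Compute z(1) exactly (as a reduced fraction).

3/5

g'(z) = 3z^2 - 10z + 2.
g(1) = -2, g'(1) = -5, so z(1) = 1 - (-2)/(-5) = 3/5.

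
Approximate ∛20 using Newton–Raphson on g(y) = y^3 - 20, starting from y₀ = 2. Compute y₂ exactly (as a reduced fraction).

74/27

g'(y) = 3y^2.
g(2) = -12, g'(2) = 12, so y₁ = 2 - (-12)/12 = 3.
g(3) = 7, g'(3) = 27, so y₂ = 3 - 7/27 = 74/27.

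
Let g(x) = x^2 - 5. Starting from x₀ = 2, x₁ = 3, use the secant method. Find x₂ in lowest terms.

11/5

g(2) = -1, g(3) = 4. x₂ = 3 - 4·(3 - 2)/(4 - (-1)) = 11/5.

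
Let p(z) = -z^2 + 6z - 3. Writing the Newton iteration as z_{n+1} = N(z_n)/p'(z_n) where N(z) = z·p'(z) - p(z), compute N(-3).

-6

p'(z) = -2z + 6.
N(z) = z·p'(z) - p(z) = z·(-2z + 6) - (-z^2 + 6z - 3) = -z^2 + 3.
N(-3) = -6.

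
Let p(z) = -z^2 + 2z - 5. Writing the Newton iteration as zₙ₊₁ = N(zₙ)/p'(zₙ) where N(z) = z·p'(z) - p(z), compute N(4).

p'(z) = -2z + 2.
N(z) = z·p'(z) - p(z) = z·(-2z + 2) - (-z^2 + 2z - 5) = -z^2 + 5.
N(4) = -11.

-11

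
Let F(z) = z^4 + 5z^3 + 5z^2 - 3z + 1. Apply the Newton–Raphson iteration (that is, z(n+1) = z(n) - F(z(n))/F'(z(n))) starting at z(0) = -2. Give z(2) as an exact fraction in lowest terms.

F'(z) = 4z^3 + 15z^2 + 10z - 3.
F(-2) = 3, F'(-2) = 5, so z(1) = (-2) - 3/5 = -13/5.
F(-13/5) = 261/625, F'(-13/5) = 262/125, so z(2) = (-13/5) - (261/625)/(262/125) = -3667/1310.

-3667/1310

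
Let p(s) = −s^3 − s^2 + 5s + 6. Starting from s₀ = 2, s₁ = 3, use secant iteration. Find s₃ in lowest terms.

p(2) = 4, p(3) = −15. s₂ = 3 − (−15)·(3 − 2)/((−15) − 4) = 42/19.
p(3) = −15, p(42/19) = 9360/6859. s₃ = (42/19) − (9360/6859)·((42/19) − 3)/((9360/6859) − (−15)) = 17034/7483.

17034/7483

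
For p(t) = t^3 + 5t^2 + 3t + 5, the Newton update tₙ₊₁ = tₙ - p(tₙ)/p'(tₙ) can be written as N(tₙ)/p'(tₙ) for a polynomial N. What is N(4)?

203

p'(t) = 3t^2 + 10t + 3.
N(t) = t·p'(t) - p(t) = t·(3t^2 + 10t + 3) - (t^3 + 5t^2 + 3t + 5) = 2t^3 + 5t^2 - 5.
N(4) = 203.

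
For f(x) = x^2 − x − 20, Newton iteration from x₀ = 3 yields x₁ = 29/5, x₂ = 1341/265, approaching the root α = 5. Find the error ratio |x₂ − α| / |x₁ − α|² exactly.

5/53

x₁ − α = 29/5 − 5 = 4/5, so |x₁ − α| = 4/5.
x₂ − α = 1341/265 − 5 = 16/265, so |x₂ − α| = 16/265.
|x₁ − α|² = 16/25.
Ratio = (16/265) / (16/25) = 5/53.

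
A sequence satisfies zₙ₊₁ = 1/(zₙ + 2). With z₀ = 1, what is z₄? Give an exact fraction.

z₁ = 1/(1 + 2) = 1/3.
z₂ = 1/(1/3 + 2) = 3/7.
z₃ = 1/(3/7 + 2) = 7/17.
z₄ = 1/(7/17 + 2) = 17/41.

17/41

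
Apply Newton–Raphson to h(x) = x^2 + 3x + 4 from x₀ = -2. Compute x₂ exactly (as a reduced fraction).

h'(x) = 2x + 3.
h(-2) = 2, h'(-2) = -1, so x₁ = (-2) - 2/(-1) = 0.
h(0) = 4, h'(0) = 3, so x₂ = 0 - 4/3 = -4/3.

-4/3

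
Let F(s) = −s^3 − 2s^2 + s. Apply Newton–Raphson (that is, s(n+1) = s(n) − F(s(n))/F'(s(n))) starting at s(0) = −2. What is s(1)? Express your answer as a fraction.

F'(s) = −3s^2 − 4s + 1.
F(−2) = −2, F'(−2) = −3, so s(1) = (−2) − (−2)/(−3) = −8/3.

−8/3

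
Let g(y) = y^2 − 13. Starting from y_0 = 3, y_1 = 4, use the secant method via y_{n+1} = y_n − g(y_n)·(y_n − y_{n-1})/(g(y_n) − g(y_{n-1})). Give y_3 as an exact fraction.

191/53

g(3) = −4, g(4) = 3. y_2 = 4 − 3·(4 − 3)/(3 − (−4)) = 25/7.
g(4) = 3, g(25/7) = −12/49. y_3 = (25/7) − (−12/49)·((25/7) − 4)/((−12/49) − 3) = 191/53.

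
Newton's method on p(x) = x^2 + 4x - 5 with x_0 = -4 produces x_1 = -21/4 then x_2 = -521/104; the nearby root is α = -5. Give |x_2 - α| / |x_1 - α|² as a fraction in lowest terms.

2/13

x_1 - α = -21/4 - (-5) = -21/4 + 5 = -1/4, so |x_1 - α| = 1/4.
x_2 - α = -521/104 - (-5) = -521/104 + 5 = -1/104, so |x_2 - α| = 1/104.
|x_1 - α|² = 1/16.
Ratio = (1/104) / (1/16) = 2/13.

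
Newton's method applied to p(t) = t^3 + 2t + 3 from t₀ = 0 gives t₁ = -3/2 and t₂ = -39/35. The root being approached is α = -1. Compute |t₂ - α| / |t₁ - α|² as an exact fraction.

t₁ - α = -3/2 - (-1) = -3/2 + 1 = -1/2, so |t₁ - α| = 1/2.
t₂ - α = -39/35 - (-1) = -39/35 + 1 = -4/35, so |t₂ - α| = 4/35.
|t₁ - α|² = 1/4.
Ratio = (4/35) / (1/4) = 16/35.

16/35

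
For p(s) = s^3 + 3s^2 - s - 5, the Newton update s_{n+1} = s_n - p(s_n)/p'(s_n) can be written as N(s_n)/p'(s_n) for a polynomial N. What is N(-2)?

p'(s) = 3s^2 + 6s - 1.
N(s) = s·p'(s) - p(s) = s·(3s^2 + 6s - 1) - (s^3 + 3s^2 - s - 5) = 2s^3 + 3s^2 + 5.
N(-2) = 1.

1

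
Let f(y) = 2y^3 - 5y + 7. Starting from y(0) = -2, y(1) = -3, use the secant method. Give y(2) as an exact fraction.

f(-2) = 1, f(-3) = -32. y(2) = (-3) - (-32)·((-3) - (-2))/((-32) - 1) = -67/33.

-67/33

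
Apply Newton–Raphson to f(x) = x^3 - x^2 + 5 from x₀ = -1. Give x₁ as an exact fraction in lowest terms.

-8/5

f'(x) = 3x^2 - 2x.
f(-1) = 3, f'(-1) = 5, so x₁ = (-1) - 3/5 = -8/5.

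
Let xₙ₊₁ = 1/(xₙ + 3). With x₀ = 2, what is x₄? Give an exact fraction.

x₁ = 1/(2 + 3) = 1/5.
x₂ = 1/(1/5 + 3) = 5/16.
x₃ = 1/(5/16 + 3) = 16/53.
x₄ = 1/(16/53 + 3) = 53/175.

53/175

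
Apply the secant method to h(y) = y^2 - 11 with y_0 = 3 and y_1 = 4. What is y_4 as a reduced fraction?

3907/1178

h(3) = -2, h(4) = 5. y_2 = 4 - 5·(4 - 3)/(5 - (-2)) = 23/7.
h(4) = 5, h(23/7) = -10/49. y_3 = (23/7) - (-10/49)·((23/7) - 4)/((-10/49) - 5) = 169/51.
h(23/7) = -10/49, h(169/51) = -50/2601. y_4 = (169/51) - (-50/2601)·((169/51) - (23/7))/((-50/2601) - (-10/49)) = 3907/1178.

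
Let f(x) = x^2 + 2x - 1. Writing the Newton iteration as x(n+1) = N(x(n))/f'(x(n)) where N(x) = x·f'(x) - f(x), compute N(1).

2

f'(x) = 2x + 2.
N(x) = x·f'(x) - f(x) = x·(2x + 2) - (x^2 + 2x - 1) = x^2 + 1.
N(1) = 2.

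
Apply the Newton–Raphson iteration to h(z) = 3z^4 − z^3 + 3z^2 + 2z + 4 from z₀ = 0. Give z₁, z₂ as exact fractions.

z₁ = −2, z₂ = −84/59

h'(z) = 12z^3 − 3z^2 + 6z + 2.
h(0) = 4, h'(0) = 2, so z₁ = 0 − 4/2 = −2.
h(−2) = 68, h'(−2) = −118, so z₂ = (−2) − 68/(−118) = −84/59.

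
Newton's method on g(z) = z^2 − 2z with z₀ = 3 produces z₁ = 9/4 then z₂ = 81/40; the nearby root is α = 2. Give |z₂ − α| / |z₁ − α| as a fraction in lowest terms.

1/10

z₁ − α = 9/4 − 2 = 1/4, so |z₁ − α| = 1/4.
z₂ − α = 81/40 − 2 = 1/40, so |z₂ − α| = 1/40.
Ratio = (1/40) / (1/4) = 1/10.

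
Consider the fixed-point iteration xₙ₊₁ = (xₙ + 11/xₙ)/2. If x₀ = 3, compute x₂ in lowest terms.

199/60

x₁ = (3 + 11/3)/2 = 10/3.
x₂ = (10/3 + 11/(10/3))/2 = 199/60.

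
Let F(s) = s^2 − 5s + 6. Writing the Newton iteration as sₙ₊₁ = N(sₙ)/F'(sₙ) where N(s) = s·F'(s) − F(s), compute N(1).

F'(s) = 2s − 5.
N(s) = s·F'(s) − F(s) = s·(2s − 5) − (s^2 − 5s + 6) = s^2 − 6.
N(1) = −5.

−5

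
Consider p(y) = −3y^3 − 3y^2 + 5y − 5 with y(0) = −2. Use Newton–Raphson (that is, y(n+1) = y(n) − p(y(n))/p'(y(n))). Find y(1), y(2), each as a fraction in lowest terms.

p'(y) = −9y^2 − 6y + 5.
p(−2) = −3, p'(−2) = −19, so y(1) = (−2) − (−3)/(−19) = −41/19.
p(−41/19) = 2646/6859, p'(−41/19) = −8650/361, so y(2) = (−41/19) − (2646/6859)/(−8650/361) = −176002/82175.

y(1) = −41/19, y(2) = −176002/82175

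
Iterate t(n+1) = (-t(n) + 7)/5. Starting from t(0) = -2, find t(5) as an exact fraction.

3649/3125

t(1) = (-(-2) + 7)/5 = 9/5.
t(2) = (-(9/5) + 7)/5 = 26/25.
t(3) = (-(26/25) + 7)/5 = 149/125.
t(4) = (-(149/125) + 7)/5 = 726/625.
t(5) = (-(726/625) + 7)/5 = 3649/3125.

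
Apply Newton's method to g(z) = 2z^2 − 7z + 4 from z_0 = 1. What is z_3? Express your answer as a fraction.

g'(z) = 4z − 7.
g(1) = −1, g'(1) = −3, so z_1 = 1 − (−1)/(−3) = 2/3.
g(2/3) = 2/9, g'(2/3) = −13/3, so z_2 = (2/3) − (2/9)/(−13/3) = 28/39.
g(28/39) = 8/1521, g'(28/39) = −161/39, so z_3 = (28/39) − (8/1521)/(−161/39) = 4516/6279.

4516/6279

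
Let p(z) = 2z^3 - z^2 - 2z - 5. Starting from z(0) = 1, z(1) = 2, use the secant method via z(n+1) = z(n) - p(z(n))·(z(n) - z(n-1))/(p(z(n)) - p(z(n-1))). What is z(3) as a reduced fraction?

235/131

p(1) = -6, p(2) = 3. z(2) = 2 - 3·(2 - 1)/(3 - (-6)) = 5/3.
p(2) = 3, p(5/3) = -50/27. z(3) = (5/3) - (-50/27)·((5/3) - 2)/((-50/27) - 3) = 235/131.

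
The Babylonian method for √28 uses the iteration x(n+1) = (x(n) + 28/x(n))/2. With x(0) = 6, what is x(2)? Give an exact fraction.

x(1) = (6 + 28/6)/2 = 16/3.
x(2) = (16/3 + 28/(16/3))/2 = 127/24.

127/24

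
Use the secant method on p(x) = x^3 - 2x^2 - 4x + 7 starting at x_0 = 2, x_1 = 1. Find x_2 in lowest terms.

p(2) = -1, p(1) = 2. x_2 = 1 - 2·(1 - 2)/(2 - (-1)) = 5/3.

5/3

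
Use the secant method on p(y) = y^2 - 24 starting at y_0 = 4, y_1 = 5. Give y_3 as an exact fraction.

436/89

p(4) = -8, p(5) = 1. y_2 = 5 - 1·(5 - 4)/(1 - (-8)) = 44/9.
p(5) = 1, p(44/9) = -8/81. y_3 = (44/9) - (-8/81)·((44/9) - 5)/((-8/81) - 1) = 436/89.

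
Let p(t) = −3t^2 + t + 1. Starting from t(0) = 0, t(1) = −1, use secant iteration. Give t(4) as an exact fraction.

−97/217

p(0) = 1, p(−1) = −3. t(2) = (−1) − (−3)·((−1) − 0)/((−3) − 1) = −1/4.
p(−1) = −3, p(−1/4) = 9/16. t(3) = (−1/4) − (9/16)·((−1/4) − (−1))/((9/16) − (−3)) = −7/19.
p(−1/4) = 9/16, p(−7/19) = 81/361. t(4) = (−7/19) − (81/361)·((−7/19) − (−1/4))/((81/361) − (9/16)) = −97/217.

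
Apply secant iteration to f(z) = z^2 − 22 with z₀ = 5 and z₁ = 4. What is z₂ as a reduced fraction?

14/3

f(5) = 3, f(4) = −6. z₂ = 4 − (−6)·(4 − 5)/((−6) − 3) = 14/3.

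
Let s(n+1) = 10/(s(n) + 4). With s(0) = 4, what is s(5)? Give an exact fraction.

1765/1016

s(1) = 10/(4 + 4) = 5/4.
s(2) = 10/(5/4 + 4) = 40/21.
s(3) = 10/(40/21 + 4) = 105/62.
s(4) = 10/(105/62 + 4) = 620/353.
s(5) = 10/(620/353 + 4) = 1765/1016.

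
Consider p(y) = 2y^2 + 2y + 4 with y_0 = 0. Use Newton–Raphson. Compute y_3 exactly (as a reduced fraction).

p'(y) = 4y + 2.
p(0) = 4, p'(0) = 2, so y_1 = 0 − 4/2 = −2.
p(−2) = 8, p'(−2) = −6, so y_2 = (−2) − 8/(−6) = −2/3.
p(−2/3) = 32/9, p'(−2/3) = −2/3, so y_3 = (−2/3) − (32/9)/(−2/3) = 14/3.

14/3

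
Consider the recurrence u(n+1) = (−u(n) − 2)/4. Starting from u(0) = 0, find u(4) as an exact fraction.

−51/128

u(1) = (−0 − 2)/4 = −1/2.
u(2) = (−(−1/2) − 2)/4 = −3/8.
u(3) = (−(−3/8) − 2)/4 = −13/32.
u(4) = (−(−13/32) − 2)/4 = −51/128.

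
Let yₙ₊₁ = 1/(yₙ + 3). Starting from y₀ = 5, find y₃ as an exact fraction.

y₁ = 1/(5 + 3) = 1/8.
y₂ = 1/(1/8 + 3) = 8/25.
y₃ = 1/(8/25 + 3) = 25/83.

25/83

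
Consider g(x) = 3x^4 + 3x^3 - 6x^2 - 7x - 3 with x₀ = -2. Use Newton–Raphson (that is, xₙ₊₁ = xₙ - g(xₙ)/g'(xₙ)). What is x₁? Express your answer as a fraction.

g'(x) = 12x^3 + 9x^2 - 12x - 7.
g(-2) = 11, g'(-2) = -43, so x₁ = (-2) - 11/(-43) = -75/43.

-75/43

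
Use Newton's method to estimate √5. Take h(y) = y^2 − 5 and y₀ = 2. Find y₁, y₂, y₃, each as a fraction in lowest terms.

h'(y) = 2y.
h(2) = −1, h'(2) = 4, so y₁ = 2 − (−1)/4 = 9/4.
h(9/4) = 1/16, h'(9/4) = 9/2, so y₂ = (9/4) − (1/16)/(9/2) = 161/72.
h(161/72) = 1/5184, h'(161/72) = 161/36, so y₃ = (161/72) − (1/5184)/(161/36) = 51841/23184.

y₁ = 9/4, y₂ = 161/72, y₃ = 51841/23184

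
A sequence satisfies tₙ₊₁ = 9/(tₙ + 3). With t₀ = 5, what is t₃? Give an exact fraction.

t₁ = 9/(5 + 3) = 9/8.
t₂ = 9/(9/8 + 3) = 24/11.
t₃ = 9/(24/11 + 3) = 33/19.

33/19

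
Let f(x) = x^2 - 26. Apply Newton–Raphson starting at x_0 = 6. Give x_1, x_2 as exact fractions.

x_1 = 31/6, x_2 = 1897/372

f'(x) = 2x.
f(6) = 10, f'(6) = 12, so x_1 = 6 - 10/12 = 31/6.
f(31/6) = 25/36, f'(31/6) = 31/3, so x_2 = (31/6) - (25/36)/(31/3) = 1897/372.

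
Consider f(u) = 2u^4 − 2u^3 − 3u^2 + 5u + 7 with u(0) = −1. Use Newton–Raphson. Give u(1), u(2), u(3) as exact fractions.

f'(u) = 8u^3 − 6u^2 − 6u + 5.
f(−1) = 3, f'(−1) = −3, so u(1) = (−1) − 3/(−3) = 0.
f(0) = 7, f'(0) = 5, so u(2) = 0 − 7/5 = −7/5.
f(−7/5) = 4557/625, f'(−7/5) = −2539/125, so u(3) = (−7/5) − (4557/625)/(−2539/125) = −13216/12695.

u(1) = 0, u(2) = −7/5, u(3) = −13216/12695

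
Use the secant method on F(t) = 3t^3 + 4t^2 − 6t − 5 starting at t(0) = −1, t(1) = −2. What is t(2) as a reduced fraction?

−5/3

F(−1) = 2, F(−2) = −1. t(2) = (−2) − (−1)·((−2) − (−1))/((−1) − 2) = −5/3.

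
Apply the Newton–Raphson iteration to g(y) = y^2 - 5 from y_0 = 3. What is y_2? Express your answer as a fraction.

g'(y) = 2y.
g(3) = 4, g'(3) = 6, so y_1 = 3 - 4/6 = 7/3.
g(7/3) = 4/9, g'(7/3) = 14/3, so y_2 = (7/3) - (4/9)/(14/3) = 47/21.

47/21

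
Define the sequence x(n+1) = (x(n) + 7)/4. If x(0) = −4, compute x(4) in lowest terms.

591/256

x(1) = ((−4) + 7)/4 = 3/4.
x(2) = ((3/4) + 7)/4 = 31/16.
x(3) = ((31/16) + 7)/4 = 143/64.
x(4) = ((143/64) + 7)/4 = 591/256.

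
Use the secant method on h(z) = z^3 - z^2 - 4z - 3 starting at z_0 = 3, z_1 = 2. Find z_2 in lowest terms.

27/10

h(3) = 3, h(2) = -7. z_2 = 2 - (-7)·(2 - 3)/((-7) - 3) = 27/10.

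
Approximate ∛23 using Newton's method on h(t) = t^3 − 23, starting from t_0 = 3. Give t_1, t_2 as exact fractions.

h'(t) = 3t^2.
h(3) = 4, h'(3) = 27, so t_1 = 3 − 4/27 = 77/27.
h(77/27) = 3824/19683, h'(77/27) = 5929/243, so t_2 = (77/27) − (3824/19683)/(5929/243) = 1365775/480249.

t_1 = 77/27, t_2 = 1365775/480249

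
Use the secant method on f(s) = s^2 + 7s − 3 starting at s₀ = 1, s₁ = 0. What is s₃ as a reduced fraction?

f(1) = 5, f(0) = −3. s₂ = 0 − (−3)·(0 − 1)/((−3) − 5) = 3/8.
f(0) = −3, f(3/8) = −15/64. s₃ = (3/8) − (−15/64)·((3/8) − 0)/((−15/64) − (−3)) = 24/59.

24/59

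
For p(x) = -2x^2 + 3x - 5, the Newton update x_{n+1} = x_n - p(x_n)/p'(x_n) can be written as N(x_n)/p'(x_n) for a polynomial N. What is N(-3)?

p'(x) = -4x + 3.
N(x) = x·p'(x) - p(x) = x·(-4x + 3) - (-2x^2 + 3x - 5) = -2x^2 + 5.
N(-3) = -13.

-13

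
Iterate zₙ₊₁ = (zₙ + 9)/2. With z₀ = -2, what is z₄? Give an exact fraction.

133/16

z₁ = ((-2) + 9)/2 = 7/2.
z₂ = ((7/2) + 9)/2 = 25/4.
z₃ = ((25/4) + 9)/2 = 61/8.
z₄ = ((61/8) + 9)/2 = 133/16.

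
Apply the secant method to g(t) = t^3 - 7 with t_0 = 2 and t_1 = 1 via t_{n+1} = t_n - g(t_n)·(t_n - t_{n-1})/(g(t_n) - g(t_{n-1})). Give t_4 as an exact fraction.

g(2) = 1, g(1) = -6. t_2 = 1 - (-6)·(1 - 2)/((-6) - 1) = 13/7.
g(1) = -6, g(13/7) = -204/343. t_3 = (13/7) - (-204/343)·((13/7) - 1)/((-204/343) - (-6)) = 201/103.
g(13/7) = -204/343, g(201/103) = 471512/1092727. t_4 = (201/103) - (471512/1092727)·((201/103) - (13/7))/((471512/1092727) - (-204/343)) = 10814185/5656543.

10814185/5656543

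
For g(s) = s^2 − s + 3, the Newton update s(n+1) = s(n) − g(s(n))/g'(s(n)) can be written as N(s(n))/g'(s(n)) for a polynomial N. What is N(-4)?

13

g'(s) = 2s − 1.
N(s) = s·g'(s) − g(s) = s·(2s − 1) − (s^2 − s + 3) = s^2 − 3.
N(-4) = 13.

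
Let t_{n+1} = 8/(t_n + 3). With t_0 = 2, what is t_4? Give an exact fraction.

t_1 = 8/(2 + 3) = 8/5.
t_2 = 8/(8/5 + 3) = 40/23.
t_3 = 8/(40/23 + 3) = 184/109.
t_4 = 8/(184/109 + 3) = 872/511.

872/511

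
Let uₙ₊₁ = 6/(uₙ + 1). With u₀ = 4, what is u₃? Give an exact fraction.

66/41

u₁ = 6/(4 + 1) = 6/5.
u₂ = 6/(6/5 + 1) = 30/11.
u₃ = 6/(30/11 + 1) = 66/41.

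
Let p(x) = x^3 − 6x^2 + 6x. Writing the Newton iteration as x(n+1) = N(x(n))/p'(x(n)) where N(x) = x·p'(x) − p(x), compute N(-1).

p'(x) = 3x^2 − 12x + 6.
N(x) = x·p'(x) − p(x) = x·(3x^2 − 12x + 6) − (x^3 − 6x^2 + 6x) = 2x^3 − 6x^2.
N(-1) = −8.

−8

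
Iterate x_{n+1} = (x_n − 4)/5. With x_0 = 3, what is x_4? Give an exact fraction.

−621/625

x_1 = (3 − 4)/5 = −1/5.
x_2 = ((−1/5) − 4)/5 = −21/25.
x_3 = ((−21/25) − 4)/5 = −121/125.
x_4 = ((−121/125) − 4)/5 = −621/625.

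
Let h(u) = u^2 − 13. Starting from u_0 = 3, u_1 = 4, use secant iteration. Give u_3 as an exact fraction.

h(3) = −4, h(4) = 3. u_2 = 4 − 3·(4 − 3)/(3 − (−4)) = 25/7.
h(4) = 3, h(25/7) = −12/49. u_3 = (25/7) − (−12/49)·((25/7) − 4)/((−12/49) − 3) = 191/53.

191/53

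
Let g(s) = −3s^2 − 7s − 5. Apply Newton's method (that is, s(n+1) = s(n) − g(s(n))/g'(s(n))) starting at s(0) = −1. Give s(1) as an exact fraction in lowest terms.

g'(s) = −6s − 7.
g(−1) = −1, g'(−1) = −1, so s(1) = (−1) − (−1)/(−1) = −2.

−2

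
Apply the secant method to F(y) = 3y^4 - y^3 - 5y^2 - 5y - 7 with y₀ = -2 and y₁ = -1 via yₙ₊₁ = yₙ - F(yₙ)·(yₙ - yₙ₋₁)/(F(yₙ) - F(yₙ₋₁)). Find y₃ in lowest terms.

F(-2) = 39, F(-1) = -3. y₂ = (-1) - (-3)·((-1) - (-2))/((-3) - 39) = -15/14.
F(-1) = -3, F(-15/14) = -84487/38416. y₃ = (-15/14) - (-84487/38416)·((-15/14) - (-1))/((-84487/38416) - (-3)) = -38993/30761.

-38993/30761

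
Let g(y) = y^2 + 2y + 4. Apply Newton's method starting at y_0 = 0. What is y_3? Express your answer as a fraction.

-2

g'(y) = 2y + 2.
g(0) = 4, g'(0) = 2, so y_1 = 0 - 4/2 = -2.
g(-2) = 4, g'(-2) = -2, so y_2 = (-2) - 4/(-2) = 0.
g(0) = 4, g'(0) = 2, so y_3 = 0 - 4/2 = -2.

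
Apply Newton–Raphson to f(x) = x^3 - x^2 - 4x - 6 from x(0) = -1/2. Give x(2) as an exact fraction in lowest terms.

-10639/6858

f'(x) = 3x^2 - 2x - 4.
f(-1/2) = -35/8, f'(-1/2) = -9/4, so x(1) = (-1/2) - (-35/8)/(-9/4) = -22/9.
f(-22/9) = -12250/729, f'(-22/9) = 508/27, so x(2) = (-22/9) - (-12250/729)/(508/27) = -10639/6858.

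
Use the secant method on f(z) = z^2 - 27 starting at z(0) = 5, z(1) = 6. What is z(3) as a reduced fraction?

f(5) = -2, f(6) = 9. z(2) = 6 - 9·(6 - 5)/(9 - (-2)) = 57/11.
f(6) = 9, f(57/11) = -18/121. z(3) = (57/11) - (-18/121)·((57/11) - 6)/((-18/121) - 9) = 213/41.

213/41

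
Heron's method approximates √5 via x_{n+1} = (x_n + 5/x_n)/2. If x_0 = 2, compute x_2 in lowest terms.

x_1 = (2 + 5/2)/2 = 9/4.
x_2 = (9/4 + 5/(9/4))/2 = 161/72.

161/72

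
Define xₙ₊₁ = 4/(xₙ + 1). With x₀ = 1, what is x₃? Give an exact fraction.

x₁ = 4/(1 + 1) = 2.
x₂ = 4/(2 + 1) = 4/3.
x₃ = 4/(4/3 + 1) = 12/7.

12/7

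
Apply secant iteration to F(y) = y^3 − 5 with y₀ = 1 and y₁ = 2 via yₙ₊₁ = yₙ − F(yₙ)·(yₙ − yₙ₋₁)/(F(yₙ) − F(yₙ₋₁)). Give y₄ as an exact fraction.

F(1) = −4, F(2) = 3. y₂ = 2 − 3·(2 − 1)/(3 − (−4)) = 11/7.
F(2) = 3, F(11/7) = −384/343. y₃ = (11/7) − (−384/343)·((11/7) − 2)/((−384/343) − 3) = 265/157.
F(11/7) = −384/343, F(265/157) = −739840/3869893. y₄ = (265/157) − (−739840/3869893)·((265/157) − (11/7))/((−739840/3869893) − (−384/343)) = 16480535/9627139.

16480535/9627139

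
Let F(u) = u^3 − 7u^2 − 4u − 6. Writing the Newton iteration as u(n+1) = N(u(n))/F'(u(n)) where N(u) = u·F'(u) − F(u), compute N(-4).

−234

F'(u) = 3u^2 − 14u − 4.
N(u) = u·F'(u) − F(u) = u·(3u^2 − 14u − 4) − (u^3 − 7u^2 − 4u − 6) = 2u^3 − 7u^2 + 6.
N(-4) = −234.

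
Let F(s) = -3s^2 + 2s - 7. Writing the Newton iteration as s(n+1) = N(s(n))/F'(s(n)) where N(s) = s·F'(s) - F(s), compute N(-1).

4

F'(s) = -6s + 2.
N(s) = s·F'(s) - F(s) = s·(-6s + 2) - (-3s^2 + 2s - 7) = -3s^2 + 7.
N(-1) = 4.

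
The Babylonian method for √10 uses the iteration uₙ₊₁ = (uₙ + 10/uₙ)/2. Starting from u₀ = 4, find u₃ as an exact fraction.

u₁ = (4 + 10/4)/2 = 13/4.
u₂ = (13/4 + 10/(13/4))/2 = 329/104.
u₃ = (329/104 + 10/(329/104))/2 = 216401/68432.

216401/68432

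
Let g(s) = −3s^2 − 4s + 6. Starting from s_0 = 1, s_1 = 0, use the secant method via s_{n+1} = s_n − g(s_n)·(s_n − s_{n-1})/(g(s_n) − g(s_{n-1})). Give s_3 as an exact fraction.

g(1) = −1, g(0) = 6. s_2 = 0 − 6·(0 − 1)/(6 − (−1)) = 6/7.
g(0) = 6, g(6/7) = 18/49. s_3 = (6/7) − (18/49)·((6/7) − 0)/((18/49) − 6) = 21/23.

21/23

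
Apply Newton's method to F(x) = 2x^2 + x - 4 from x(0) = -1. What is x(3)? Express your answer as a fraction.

F'(x) = 4x + 1.
F(-1) = -3, F'(-1) = -3, so x(1) = (-1) - (-3)/(-3) = -2.
F(-2) = 2, F'(-2) = -7, so x(2) = (-2) - 2/(-7) = -12/7.
F(-12/7) = 8/49, F'(-12/7) = -41/7, so x(3) = (-12/7) - (8/49)/(-41/7) = -484/287.

-484/287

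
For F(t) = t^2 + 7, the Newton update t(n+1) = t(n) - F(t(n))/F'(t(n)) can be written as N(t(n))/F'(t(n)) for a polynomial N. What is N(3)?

2

F'(t) = 2t.
N(t) = t·F'(t) - F(t) = t·(2t) - (t^2 + 7) = t^2 - 7.
N(3) = 2.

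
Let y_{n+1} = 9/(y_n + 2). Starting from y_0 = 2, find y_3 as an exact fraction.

153/70

y_1 = 9/(2 + 2) = 9/4.
y_2 = 9/(9/4 + 2) = 36/17.
y_3 = 9/(36/17 + 2) = 153/70.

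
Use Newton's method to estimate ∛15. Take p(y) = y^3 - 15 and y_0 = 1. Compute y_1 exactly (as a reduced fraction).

p'(y) = 3y^2.
p(1) = -14, p'(1) = 3, so y_1 = 1 - (-14)/3 = 17/3.

17/3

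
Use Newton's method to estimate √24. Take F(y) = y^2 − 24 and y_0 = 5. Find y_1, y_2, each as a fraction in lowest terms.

F'(y) = 2y.
F(5) = 1, F'(5) = 10, so y_1 = 5 − 1/10 = 49/10.
F(49/10) = 1/100, F'(49/10) = 49/5, so y_2 = (49/10) − (1/100)/(49/5) = 4801/980.

y_1 = 49/10, y_2 = 4801/980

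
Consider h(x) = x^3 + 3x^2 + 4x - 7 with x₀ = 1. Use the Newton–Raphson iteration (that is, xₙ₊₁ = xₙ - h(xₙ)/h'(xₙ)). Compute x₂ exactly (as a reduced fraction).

3493/3796

h'(x) = 3x^2 + 6x + 4.
h(1) = 1, h'(1) = 13, so x₁ = 1 - 1/13 = 12/13.
h(12/13) = 77/2197, h'(12/13) = 2044/169, so x₂ = (12/13) - (77/2197)/(2044/169) = 3493/3796.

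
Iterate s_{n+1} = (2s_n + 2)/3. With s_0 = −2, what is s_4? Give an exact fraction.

s_1 = (2·(−2) + 2)/3 = −2/3.
s_2 = (2·(−2/3) + 2)/3 = 2/9.
s_3 = (2·(2/9) + 2)/3 = 22/27.
s_4 = (2·(22/27) + 2)/3 = 98/81.

98/81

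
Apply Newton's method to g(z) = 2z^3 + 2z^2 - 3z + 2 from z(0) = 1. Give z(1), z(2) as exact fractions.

g'(z) = 6z^2 + 4z - 3.
g(1) = 3, g'(1) = 7, so z(1) = 1 - 3/7 = 4/7.
g(4/7) = 450/343, g'(4/7) = 61/49, so z(2) = (4/7) - (450/343)/(61/49) = -206/427.

z(1) = 4/7, z(2) = -206/427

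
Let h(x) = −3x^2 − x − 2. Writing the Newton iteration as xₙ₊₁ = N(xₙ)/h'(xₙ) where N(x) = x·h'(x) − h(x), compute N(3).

−25

h'(x) = −6x − 1.
N(x) = x·h'(x) − h(x) = x·(−6x − 1) − (−3x^2 − x − 2) = −3x^2 + 2.
N(3) = −25.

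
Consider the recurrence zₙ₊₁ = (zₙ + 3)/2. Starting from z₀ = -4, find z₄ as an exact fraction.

z₁ = ((-4) + 3)/2 = -1/2.
z₂ = ((-1/2) + 3)/2 = 5/4.
z₃ = ((5/4) + 3)/2 = 17/8.
z₄ = ((17/8) + 3)/2 = 41/16.

41/16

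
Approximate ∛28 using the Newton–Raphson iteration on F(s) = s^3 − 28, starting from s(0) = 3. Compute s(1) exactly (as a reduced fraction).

82/27

F'(s) = 3s^2.
F(3) = −1, F'(3) = 27, so s(1) = 3 − (−1)/27 = 82/27.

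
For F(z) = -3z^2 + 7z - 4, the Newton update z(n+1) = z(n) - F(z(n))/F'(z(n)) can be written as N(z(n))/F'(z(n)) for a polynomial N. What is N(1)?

1

F'(z) = -6z + 7.
N(z) = z·F'(z) - F(z) = z·(-6z + 7) - (-3z^2 + 7z - 4) = -3z^2 + 4.
N(1) = 1.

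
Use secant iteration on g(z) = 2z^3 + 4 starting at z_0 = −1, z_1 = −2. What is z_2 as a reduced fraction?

g(−1) = 2, g(−2) = −12. z_2 = (−2) − (−12)·((−2) − (−1))/((−12) − 2) = −8/7.

−8/7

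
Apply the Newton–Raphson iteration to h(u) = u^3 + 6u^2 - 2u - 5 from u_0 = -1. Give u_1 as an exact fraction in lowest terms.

h'(u) = 3u^2 + 12u - 2.
h(-1) = 2, h'(-1) = -11, so u_1 = (-1) - 2/(-11) = -9/11.

-9/11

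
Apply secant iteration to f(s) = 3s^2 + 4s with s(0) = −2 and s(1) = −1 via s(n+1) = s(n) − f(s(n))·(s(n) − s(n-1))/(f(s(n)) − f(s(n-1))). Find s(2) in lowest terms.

−6/5

f(−2) = 4, f(−1) = −1. s(2) = (−1) − (−1)·((−1) − (−2))/((−1) − 4) = −6/5.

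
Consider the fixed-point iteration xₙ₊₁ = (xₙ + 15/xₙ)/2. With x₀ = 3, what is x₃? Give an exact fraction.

x₁ = (3 + 15/3)/2 = 4.
x₂ = (4 + 15/4)/2 = 31/8.
x₃ = (31/8 + 15/(31/8))/2 = 1921/496.

1921/496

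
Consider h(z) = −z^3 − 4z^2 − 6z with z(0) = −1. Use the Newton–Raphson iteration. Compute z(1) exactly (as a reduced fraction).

h'(z) = −3z^2 − 8z − 6.
h(−1) = 3, h'(−1) = −1, so z(1) = (−1) − 3/(−1) = 2.

2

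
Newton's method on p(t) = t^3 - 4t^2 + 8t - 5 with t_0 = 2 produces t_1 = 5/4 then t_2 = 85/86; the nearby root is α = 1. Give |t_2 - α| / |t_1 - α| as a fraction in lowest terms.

2/43

t_1 - α = 5/4 - 1 = 1/4, so |t_1 - α| = 1/4.
t_2 - α = 85/86 - 1 = -1/86, so |t_2 - α| = 1/86.
Ratio = (1/86) / (1/4) = 2/43.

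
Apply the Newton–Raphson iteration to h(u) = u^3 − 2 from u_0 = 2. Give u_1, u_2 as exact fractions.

h'(u) = 3u^2.
h(2) = 6, h'(2) = 12, so u_1 = 2 − 6/12 = 3/2.
h(3/2) = 11/8, h'(3/2) = 27/4, so u_2 = (3/2) − (11/8)/(27/4) = 35/27.

u_1 = 3/2, u_2 = 35/27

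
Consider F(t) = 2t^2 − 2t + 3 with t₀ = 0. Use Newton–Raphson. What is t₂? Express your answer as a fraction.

3/8

F'(t) = 4t − 2.
F(0) = 3, F'(0) = −2, so t₁ = 0 − 3/(−2) = 3/2.
F(3/2) = 9/2, F'(3/2) = 4, so t₂ = (3/2) − (9/2)/4 = 3/8.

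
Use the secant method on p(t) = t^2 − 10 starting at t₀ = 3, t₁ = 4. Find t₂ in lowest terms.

p(3) = −1, p(4) = 6. t₂ = 4 − 6·(4 − 3)/(6 − (−1)) = 22/7.

22/7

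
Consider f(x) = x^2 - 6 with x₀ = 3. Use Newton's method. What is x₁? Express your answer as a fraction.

5/2

f'(x) = 2x.
f(3) = 3, f'(3) = 6, so x₁ = 3 - 3/6 = 5/2.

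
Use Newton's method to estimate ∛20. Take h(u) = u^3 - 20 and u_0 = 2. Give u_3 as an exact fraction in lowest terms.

h'(u) = 3u^2.
h(2) = -12, h'(2) = 12, so u_1 = 2 - (-12)/12 = 3.
h(3) = 7, h'(3) = 27, so u_2 = 3 - 7/27 = 74/27.
h(74/27) = 11564/19683, h'(74/27) = 5476/243, so u_3 = (74/27) - (11564/19683)/(5476/243) = 301027/110889.

301027/110889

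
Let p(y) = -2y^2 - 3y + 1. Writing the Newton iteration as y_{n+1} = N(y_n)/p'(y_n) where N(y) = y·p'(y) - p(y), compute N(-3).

-19

p'(y) = -4y - 3.
N(y) = y·p'(y) - p(y) = y·(-4y - 3) - (-2y^2 - 3y + 1) = -2y^2 - 1.
N(-3) = -19.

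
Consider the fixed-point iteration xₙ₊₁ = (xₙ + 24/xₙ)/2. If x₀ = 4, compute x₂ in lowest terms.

49/10

x₁ = (4 + 24/4)/2 = 5.
x₂ = (5 + 24/5)/2 = 49/10.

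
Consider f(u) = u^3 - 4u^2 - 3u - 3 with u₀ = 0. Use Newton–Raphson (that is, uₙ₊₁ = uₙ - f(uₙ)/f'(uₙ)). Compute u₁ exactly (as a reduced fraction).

-1

f'(u) = 3u^2 - 8u - 3.
f(0) = -3, f'(0) = -3, so u₁ = 0 - (-3)/(-3) = -1.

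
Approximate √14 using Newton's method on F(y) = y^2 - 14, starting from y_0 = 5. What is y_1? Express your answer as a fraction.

F'(y) = 2y.
F(5) = 11, F'(5) = 10, so y_1 = 5 - 11/10 = 39/10.

39/10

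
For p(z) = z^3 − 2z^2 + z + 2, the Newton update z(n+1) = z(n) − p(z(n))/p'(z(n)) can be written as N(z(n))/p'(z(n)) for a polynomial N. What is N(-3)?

p'(z) = 3z^2 − 4z + 1.
N(z) = z·p'(z) − p(z) = z·(3z^2 − 4z + 1) − (z^3 − 2z^2 + z + 2) = 2z^3 − 2z^2 − 2.
N(-3) = −74.

−74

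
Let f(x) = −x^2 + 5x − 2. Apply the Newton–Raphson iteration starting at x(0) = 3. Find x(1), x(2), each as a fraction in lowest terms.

f'(x) = −2x + 5.
f(3) = 4, f'(3) = −1, so x(1) = 3 − 4/(−1) = 7.
f(7) = −16, f'(7) = −9, so x(2) = 7 − (−16)/(−9) = 47/9.

x(1) = 7, x(2) = 47/9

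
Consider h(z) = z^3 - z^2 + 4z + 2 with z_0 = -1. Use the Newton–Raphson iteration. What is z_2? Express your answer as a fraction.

-1933/4401

h'(z) = 3z^2 - 2z + 4.
h(-1) = -4, h'(-1) = 9, so z_1 = (-1) - (-4)/9 = -5/9.
h(-5/9) = -512/729, h'(-5/9) = 163/27, so z_2 = (-5/9) - (-512/729)/(163/27) = -1933/4401.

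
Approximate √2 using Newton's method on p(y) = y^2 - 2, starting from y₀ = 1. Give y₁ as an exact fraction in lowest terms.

p'(y) = 2y.
p(1) = -1, p'(1) = 2, so y₁ = 1 - (-1)/2 = 3/2.

3/2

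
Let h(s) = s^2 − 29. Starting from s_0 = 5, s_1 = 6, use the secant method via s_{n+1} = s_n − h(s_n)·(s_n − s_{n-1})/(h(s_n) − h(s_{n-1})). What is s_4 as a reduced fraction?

h(5) = −4, h(6) = 7. s_2 = 6 − 7·(6 − 5)/(7 − (−4)) = 59/11.
h(6) = 7, h(59/11) = −28/121. s_3 = (59/11) − (−28/121)·((59/11) − 6)/((−28/121) − 7) = 673/125.
h(59/11) = −28/121, h(673/125) = −196/15625. s_4 = (673/125) − (−196/15625)·((673/125) − (59/11))/((−196/15625) − (−28/121)) = 39791/7389.

39791/7389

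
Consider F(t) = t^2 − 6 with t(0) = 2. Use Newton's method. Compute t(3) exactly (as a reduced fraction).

4801/1960

F'(t) = 2t.
F(2) = −2, F'(2) = 4, so t(1) = 2 − (−2)/4 = 5/2.
F(5/2) = 1/4, F'(5/2) = 5, so t(2) = (5/2) − (1/4)/5 = 49/20.
F(49/20) = 1/400, F'(49/20) = 49/10, so t(3) = (49/20) − (1/400)/(49/10) = 4801/1960.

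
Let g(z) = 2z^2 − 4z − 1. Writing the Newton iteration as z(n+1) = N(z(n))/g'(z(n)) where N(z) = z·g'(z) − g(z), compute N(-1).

3

g'(z) = 4z − 4.
N(z) = z·g'(z) − g(z) = z·(4z − 4) − (2z^2 − 4z − 1) = 2z^2 + 1.
N(-1) = 3.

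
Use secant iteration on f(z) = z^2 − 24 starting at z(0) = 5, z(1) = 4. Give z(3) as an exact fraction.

f(5) = 1, f(4) = −8. z(2) = 4 − (−8)·(4 − 5)/((−8) − 1) = 44/9.
f(4) = −8, f(44/9) = −8/81. z(3) = (44/9) − (−8/81)·((44/9) − 4)/((−8/81) − (−8)) = 49/10.

49/10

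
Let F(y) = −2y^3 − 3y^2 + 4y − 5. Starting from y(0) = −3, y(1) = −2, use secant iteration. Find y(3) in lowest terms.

−12427/4589

F(−3) = 10, F(−2) = −9. y(2) = (−2) − (−9)·((−2) − (−3))/((−9) − 10) = −47/19.
F(−2) = −9, F(−47/19) = −20430/6859. y(3) = (−47/19) − (−20430/6859)·((−47/19) − (−2))/((−20430/6859) − (−9)) = −12427/4589.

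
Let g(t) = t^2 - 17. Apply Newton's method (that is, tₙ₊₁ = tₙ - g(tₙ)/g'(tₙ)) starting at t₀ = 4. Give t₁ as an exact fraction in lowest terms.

33/8

g'(t) = 2t.
g(4) = -1, g'(4) = 8, so t₁ = 4 - (-1)/8 = 33/8.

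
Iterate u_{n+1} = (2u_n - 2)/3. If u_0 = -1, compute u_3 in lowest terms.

-46/27

u_1 = (2·(-1) - 2)/3 = -4/3.
u_2 = (2·(-4/3) - 2)/3 = -14/9.
u_3 = (2·(-14/9) - 2)/3 = -46/27.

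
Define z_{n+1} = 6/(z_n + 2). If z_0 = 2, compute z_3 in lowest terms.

21/13

z_1 = 6/(2 + 2) = 3/2.
z_2 = 6/(3/2 + 2) = 12/7.
z_3 = 6/(12/7 + 2) = 21/13.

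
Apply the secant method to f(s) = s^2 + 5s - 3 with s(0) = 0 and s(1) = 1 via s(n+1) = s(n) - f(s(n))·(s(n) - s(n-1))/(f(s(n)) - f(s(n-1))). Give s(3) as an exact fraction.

7/13

f(0) = -3, f(1) = 3. s(2) = 1 - 3·(1 - 0)/(3 - (-3)) = 1/2.
f(1) = 3, f(1/2) = -1/4. s(3) = (1/2) - (-1/4)·((1/2) - 1)/((-1/4) - 3) = 7/13.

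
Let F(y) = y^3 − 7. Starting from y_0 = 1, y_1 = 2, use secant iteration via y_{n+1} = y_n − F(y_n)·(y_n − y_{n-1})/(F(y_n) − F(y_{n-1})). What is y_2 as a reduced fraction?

F(1) = −6, F(2) = 1. y_2 = 2 − 1·(2 − 1)/(1 − (−6)) = 13/7.

13/7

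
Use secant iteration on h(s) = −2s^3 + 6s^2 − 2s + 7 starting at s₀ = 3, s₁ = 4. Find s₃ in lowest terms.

h(3) = 1, h(4) = −33. s₂ = 4 − (−33)·(4 − 3)/((−33) − 1) = 103/34.
h(4) = −33, h(103/34) = 7887/19652. s₃ = (103/34) − (7887/19652)·((103/34) − 4)/((7887/19652) − (−33)) = 60490/19891.

60490/19891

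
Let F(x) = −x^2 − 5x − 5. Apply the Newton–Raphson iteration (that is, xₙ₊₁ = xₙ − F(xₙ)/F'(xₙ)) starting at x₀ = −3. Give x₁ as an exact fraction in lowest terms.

−4

F'(x) = −2x − 5.
F(−3) = 1, F'(−3) = 1, so x₁ = (−3) − 1/1 = −4.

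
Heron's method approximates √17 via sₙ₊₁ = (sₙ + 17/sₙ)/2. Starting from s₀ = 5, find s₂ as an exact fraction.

s₁ = (5 + 17/5)/2 = 21/5.
s₂ = (21/5 + 17/(21/5))/2 = 433/105.

433/105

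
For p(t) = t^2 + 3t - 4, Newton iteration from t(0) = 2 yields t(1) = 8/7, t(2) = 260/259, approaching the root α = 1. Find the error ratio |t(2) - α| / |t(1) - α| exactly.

t(1) - α = 8/7 - 1 = 1/7, so |t(1) - α| = 1/7.
t(2) - α = 260/259 - 1 = 1/259, so |t(2) - α| = 1/259.
Ratio = (1/259) / (1/7) = 1/37.

1/37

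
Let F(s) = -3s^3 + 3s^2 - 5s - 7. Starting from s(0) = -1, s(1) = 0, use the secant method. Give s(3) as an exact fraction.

-847/983

F(-1) = 4, F(0) = -7. s(2) = 0 - (-7)·(0 - (-1))/((-7) - 4) = -7/11.
F(0) = -7, F(-7/11) = -2436/1331. s(3) = (-7/11) - (-2436/1331)·((-7/11) - 0)/((-2436/1331) - (-7)) = -847/983.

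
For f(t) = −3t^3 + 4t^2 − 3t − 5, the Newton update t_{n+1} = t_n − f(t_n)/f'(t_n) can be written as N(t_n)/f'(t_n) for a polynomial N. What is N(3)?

f'(t) = −9t^2 + 8t − 3.
N(t) = t·f'(t) − f(t) = t·(−9t^2 + 8t − 3) − (−3t^3 + 4t^2 − 3t − 5) = −6t^3 + 4t^2 + 5.
N(3) = −121.

−121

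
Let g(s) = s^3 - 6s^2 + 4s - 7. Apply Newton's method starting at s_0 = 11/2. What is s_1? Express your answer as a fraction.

g'(s) = 3s^2 - 12s + 4.
g(11/2) = -1/8, g'(11/2) = 115/4, so s_1 = (11/2) - (-1/8)/(115/4) = 633/115.

633/115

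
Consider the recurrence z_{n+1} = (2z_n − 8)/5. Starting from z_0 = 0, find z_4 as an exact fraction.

−1624/625

z_1 = (2·0 − 8)/5 = −8/5.
z_2 = (2·(−8/5) − 8)/5 = −56/25.
z_3 = (2·(−56/25) − 8)/5 = −312/125.
z_4 = (2·(−312/125) − 8)/5 = −1624/625.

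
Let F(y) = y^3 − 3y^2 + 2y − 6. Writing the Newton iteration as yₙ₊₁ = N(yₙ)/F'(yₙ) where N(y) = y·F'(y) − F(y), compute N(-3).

F'(y) = 3y^2 − 6y + 2.
N(y) = y·F'(y) − F(y) = y·(3y^2 − 6y + 2) − (y^3 − 3y^2 + 2y − 6) = 2y^3 − 3y^2 + 6.
N(-3) = −75.

−75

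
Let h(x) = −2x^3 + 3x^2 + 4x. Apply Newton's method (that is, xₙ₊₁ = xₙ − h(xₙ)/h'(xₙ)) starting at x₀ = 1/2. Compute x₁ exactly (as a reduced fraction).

1/22

h'(x) = −6x^2 + 6x + 4.
h(1/2) = 5/2, h'(1/2) = 11/2, so x₁ = (1/2) − (5/2)/(11/2) = 1/22.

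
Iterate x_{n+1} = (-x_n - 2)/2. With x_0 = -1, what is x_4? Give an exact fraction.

x_1 = (-(-1) - 2)/2 = -1/2.
x_2 = (-(-1/2) - 2)/2 = -3/4.
x_3 = (-(-3/4) - 2)/2 = -5/8.
x_4 = (-(-5/8) - 2)/2 = -11/16.

-11/16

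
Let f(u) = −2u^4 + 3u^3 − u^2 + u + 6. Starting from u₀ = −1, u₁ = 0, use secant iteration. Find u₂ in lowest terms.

−6/7

f(−1) = −1, f(0) = 6. u₂ = 0 − 6·(0 − (−1))/(6 − (−1)) = −6/7.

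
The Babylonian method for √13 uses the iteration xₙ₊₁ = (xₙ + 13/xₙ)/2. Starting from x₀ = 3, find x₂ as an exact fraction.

x₁ = (3 + 13/3)/2 = 11/3.
x₂ = (11/3 + 13/(11/3))/2 = 119/33.

119/33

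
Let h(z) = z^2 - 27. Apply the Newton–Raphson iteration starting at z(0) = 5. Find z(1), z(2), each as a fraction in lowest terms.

h'(z) = 2z.
h(5) = -2, h'(5) = 10, so z(1) = 5 - (-2)/10 = 26/5.
h(26/5) = 1/25, h'(26/5) = 52/5, so z(2) = (26/5) - (1/25)/(52/5) = 1351/260.

z(1) = 26/5, z(2) = 1351/260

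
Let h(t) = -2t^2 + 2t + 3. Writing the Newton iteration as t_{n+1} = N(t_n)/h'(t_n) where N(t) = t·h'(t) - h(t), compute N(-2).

-11

h'(t) = -4t + 2.
N(t) = t·h'(t) - h(t) = t·(-4t + 2) - (-2t^2 + 2t + 3) = -2t^2 - 3.
N(-2) = -11.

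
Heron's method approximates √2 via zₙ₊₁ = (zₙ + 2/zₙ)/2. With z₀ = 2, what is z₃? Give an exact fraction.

z₁ = (2 + 2/2)/2 = 3/2.
z₂ = (3/2 + 2/(3/2))/2 = 17/12.
z₃ = (17/12 + 2/(17/12))/2 = 577/408.

577/408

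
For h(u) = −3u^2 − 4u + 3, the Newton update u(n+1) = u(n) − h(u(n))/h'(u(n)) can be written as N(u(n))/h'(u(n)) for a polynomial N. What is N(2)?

h'(u) = −6u − 4.
N(u) = u·h'(u) − h(u) = u·(−6u − 4) − (−3u^2 − 4u + 3) = −3u^2 − 3.
N(2) = −15.

−15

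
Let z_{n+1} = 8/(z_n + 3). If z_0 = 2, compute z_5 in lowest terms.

4088/2405

z_1 = 8/(2 + 3) = 8/5.
z_2 = 8/(8/5 + 3) = 40/23.
z_3 = 8/(40/23 + 3) = 184/109.
z_4 = 8/(184/109 + 3) = 872/511.
z_5 = 8/(872/511 + 3) = 4088/2405.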